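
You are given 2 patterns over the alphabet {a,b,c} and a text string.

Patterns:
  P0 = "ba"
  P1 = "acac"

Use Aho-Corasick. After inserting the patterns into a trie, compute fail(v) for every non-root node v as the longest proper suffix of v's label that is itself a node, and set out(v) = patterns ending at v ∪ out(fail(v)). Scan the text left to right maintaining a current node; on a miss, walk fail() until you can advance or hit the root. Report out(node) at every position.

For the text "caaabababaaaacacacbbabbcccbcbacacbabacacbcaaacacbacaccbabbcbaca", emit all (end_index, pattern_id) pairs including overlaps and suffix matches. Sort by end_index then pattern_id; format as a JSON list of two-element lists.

Build automaton:
Trie nodes:
  0='ε' goto a→3 b→1
  1='b' goto a→2
  2='ba' goto ·  ←P0
  3='a' goto c→4
  4='ac' goto a→5
  5='aca' goto c→6
  6='acac' goto ·  ←P1

Failure links (BFS by depth):
  n1('b'): parent n0 fail=0; on 'b' 0 → fail=0;  out ∅∪∅=∅
  n3('a'): parent n0 fail=0; on 'a' 0 → fail=0;  out ∅∪∅=∅
  n2('ba'): parent n1 fail=0; on 'a' 0 → fail=3;  out {0}∪∅={0}
  n4('ac'): parent n3 fail=0; on 'c' 0 → fail=0;  out ∅∪∅=∅
  n5('aca'): parent n4 fail=0; on 'a' 0 → fail=3;  out ∅∪∅=∅
  n6('acac'): parent n5 fail=3; on 'c' 3 → fail=4;  out {1}∪∅={1}

Text stream:
i=0 'c': node 0→0
i=1 'a': node 0→3
i=2 'a': node 3→3 (fail-walked)
i=3 'a': node 3→3 (fail-walked)
i=4 'b': node 3→1 (fail-walked)
i=5 'a': node 1→2  → match P0@[4:5]
i=6 'b': node 2→1 (fail-walked)
i=7 'a': node 1→2  → match P0@[6:7]
i=8 'b': node 2→1 (fail-walked)
i=9 'a': node 1→2  → match P0@[8:9]
i=10 'a': node 2→3 (fail-walked)
i=11 'a': node 3→3 (fail-walked)
i=12 'a': node 3→3 (fail-walked)
i=13 'c': node 3→4
i=14 'a': node 4→5
i=15 'c': node 5→6  → match P1@[12:15]
i=16 'a': node 6→5 (fail-walked)
i=17 'c': node 5→6  → match P1@[14:17]
i=18 'b': node 6→1 (fail-walked)
i=19 'b': node 1→1 (fail-walked)
i=20 'a': node 1→2  → match P0@[19:20]
i=21 'b': node 2→1 (fail-walked)
i=22 'b': node 1→1 (fail-walked)
i=23 'c': node 1→0 (fail-walked)
i=24 'c': node 0→0
i=25 'c': node 0→0
i=26 'b': node 0→1
i=27 'c': node 1→0 (fail-walked)
i=28 'b': node 0→1
i=29 'a': node 1→2  → match P0@[28:29]
i=30 'c': node 2→4 (fail-walked)
i=31 'a': node 4→5
i=32 'c': node 5→6  → match P1@[29:32]
i=33 'b': node 6→1 (fail-walked)
i=34 'a': node 1→2  → match P0@[33:34]
i=35 'b': node 2→1 (fail-walked)
i=36 'a': node 1→2  → match P0@[35:36]
i=37 'c': node 2→4 (fail-walked)
i=38 'a': node 4→5
i=39 'c': node 5→6  → match P1@[36:39]
i=40 'b': node 6→1 (fail-walked)
i=41 'c': node 1→0 (fail-walked)
i=42 'a': node 0→3
i=43 'a': node 3→3 (fail-walked)
i=44 'a': node 3→3 (fail-walked)
i=45 'c': node 3→4
i=46 'a': node 4→5
i=47 'c': node 5→6  → match P1@[44:47]
i=48 'b': node 6→1 (fail-walked)
i=49 'a': node 1→2  → match P0@[48:49]
i=50 'c': node 2→4 (fail-walked)
i=51 'a': node 4→5
i=52 'c': node 5→6  → match P1@[49:52]
i=53 'c': node 6→0 (fail-walked)
i=54 'b': node 0→1
i=55 'a': node 1→2  → match P0@[54:55]
i=56 'b': node 2→1 (fail-walked)
i=57 'b': node 1→1 (fail-walked)
i=58 'c': node 1→0 (fail-walked)
i=59 'b': node 0→1
i=60 'a': node 1→2  → match P0@[59:60]
i=61 'c': node 2→4 (fail-walked)
i=62 'a': node 4→5

Result: [[5,0],[7,0],[9,0],[15,1],[17,1],[20,0],[29,0],[32,1],[34,0],[36,0],[39,1],[47,1],[49,0],[52,1],[55,0],[60,0]]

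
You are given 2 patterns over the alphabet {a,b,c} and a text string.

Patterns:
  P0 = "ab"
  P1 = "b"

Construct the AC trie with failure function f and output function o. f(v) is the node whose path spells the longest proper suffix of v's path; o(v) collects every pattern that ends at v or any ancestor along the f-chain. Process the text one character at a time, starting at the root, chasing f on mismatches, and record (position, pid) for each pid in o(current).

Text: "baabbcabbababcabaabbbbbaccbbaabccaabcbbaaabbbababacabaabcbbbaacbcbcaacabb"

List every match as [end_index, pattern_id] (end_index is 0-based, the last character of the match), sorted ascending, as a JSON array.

Build automaton:
Trie nodes:
  0='ε' goto a→1 b→3
  1='a' goto b→2
  2='ab' goto ·  ←P0
  3='b' goto ·  ←P1

Failure links (BFS by depth):
  fail(1) 'a': from fail(0)=0 chase 'a': 0 ⇒ 0;  out=∅∪out(0)=∅
  fail(3) 'b': from fail(0)=0 chase 'b': 0 ⇒ 0;  out={1}∪out(0)={1}
  fail(2) 'ab': from fail(1)=0 chase 'b': 0 ⇒ 3;  out={0}∪out(3)={0,1}

Scan:
pos 0 'b': at 3  emit P1@[0:0]
pos 1 'a': at 1 (fail-walked)
pos 2 'a': at 1 (fail-walked)
pos 3 'b': at 2  emit P0@[2:3],P1@[3:3]
pos 4 'b': at 3 (fail-walked)  emit P1@[4:4]
pos 5 'c': at 0 (fail-walked)
pos 6 'a': at 1
pos 7 'b': at 2  emit P0@[6:7],P1@[7:7]
pos 8 'b': at 3 (fail-walked)  emit P1@[8:8]
pos 9 'a': at 1 (fail-walked)
pos 10 'b': at 2  emit P0@[9:10],P1@[10:10]
pos 11 'a': at 1 (fail-walked)
pos 12 'b': at 2  emit P0@[11:12],P1@[12:12]
pos 13 'c': at 0 (fail-walked)
pos 14 'a': at 1
pos 15 'b': at 2  emit P0@[14:15],P1@[15:15]
pos 16 'a': at 1 (fail-walked)
pos 17 'a': at 1 (fail-walked)
pos 18 'b': at 2  emit P0@[17:18],P1@[18:18]
pos 19 'b': at 3 (fail-walked)  emit P1@[19:19]
pos 20 'b': at 3 (fail-walked)  emit P1@[20:20]
pos 21 'b': at 3 (fail-walked)  emit P1@[21:21]
pos 22 'b': at 3 (fail-walked)  emit P1@[22:22]
pos 23 'a': at 1 (fail-walked)
pos 24 'c': at 0 (fail-walked)
pos 25 'c': at 0
pos 26 'b': at 3  emit P1@[26:26]
pos 27 'b': at 3 (fail-walked)  emit P1@[27:27]
pos 28 'a': at 1 (fail-walked)
pos 29 'a': at 1 (fail-walked)
pos 30 'b': at 2  emit P0@[29:30],P1@[30:30]
pos 31 'c': at 0 (fail-walked)
pos 32 'c': at 0
pos 33 'a': at 1
pos 34 'a': at 1 (fail-walked)
pos 35 'b': at 2  emit P0@[34:35],P1@[35:35]
pos 36 'c': at 0 (fail-walked)
pos 37 'b': at 3  emit P1@[37:37]
pos 38 'b': at 3 (fail-walked)  emit P1@[38:38]
pos 39 'a': at 1 (fail-walked)
pos 40 'a': at 1 (fail-walked)
pos 41 'a': at 1 (fail-walked)
pos 42 'b': at 2  emit P0@[41:42],P1@[42:42]
pos 43 'b': at 3 (fail-walked)  emit P1@[43:43]
pos 44 'b': at 3 (fail-walked)  emit P1@[44:44]
pos 45 'a': at 1 (fail-walked)
pos 46 'b': at 2  emit P0@[45:46],P1@[46:46]
pos 47 'a': at 1 (fail-walked)
pos 48 'b': at 2  emit P0@[47:48],P1@[48:48]
pos 49 'a': at 1 (fail-walked)
pos 50 'c': at 0 (fail-walked)
pos 51 'a': at 1
pos 52 'b': at 2  emit P0@[51:52],P1@[52:52]
pos 53 'a': at 1 (fail-walked)
pos 54 'a': at 1 (fail-walked)
pos 55 'b': at 2  emit P0@[54:55],P1@[55:55]
pos 56 'c': at 0 (fail-walked)
pos 57 'b': at 3  emit P1@[57:57]
pos 58 'b': at 3 (fail-walked)  emit P1@[58:58]
pos 59 'b': at 3 (fail-walked)  emit P1@[59:59]
pos 60 'a': at 1 (fail-walked)
pos 61 'a': at 1 (fail-walked)
pos 62 'c': at 0 (fail-walked)
pos 63 'b': at 3  emit P1@[63:63]
pos 64 'c': at 0 (fail-walked)
pos 65 'b': at 3  emit P1@[65:65]
pos 66 'c': at 0 (fail-walked)
pos 67 'a': at 1
pos 68 'a': at 1 (fail-walked)
pos 69 'c': at 0 (fail-walked)
pos 70 'a': at 1
pos 71 'b': at 2  emit P0@[70:71],P1@[71:71]
pos 72 'b': at 3 (fail-walked)  emit P1@[72:72]

Result: [[0,1],[3,0],[3,1],[4,1],[7,0],[7,1],[8,1],[10,0],[10,1],[12,0],[12,1],[15,0],[15,1],[18,0],[18,1],[19,1],[20,1],[21,1],[22,1],[26,1],[27,1],[30,0],[30,1],[35,0],[35,1],[37,1],[38,1],[42,0],[42,1],[43,1],[44,1],[46,0],[46,1],[48,0],[48,1],[52,0],[52,1],[55,0],[55,1],[57,1],[58,1],[59,1],[63,1],[65,1],[71,0],[71,1],[72,1]]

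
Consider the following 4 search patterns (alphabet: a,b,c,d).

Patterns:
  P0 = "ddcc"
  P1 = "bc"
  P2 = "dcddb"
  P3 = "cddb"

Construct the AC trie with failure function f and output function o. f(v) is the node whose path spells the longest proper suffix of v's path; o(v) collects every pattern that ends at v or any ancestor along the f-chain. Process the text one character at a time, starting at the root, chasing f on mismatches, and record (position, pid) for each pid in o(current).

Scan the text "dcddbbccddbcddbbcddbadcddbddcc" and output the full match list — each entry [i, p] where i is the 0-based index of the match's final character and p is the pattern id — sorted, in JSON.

Construct AC machine:
Trie nodes:
  0='ε' goto b→5 c→11 d→1
  1='d' goto c→7 d→2
  2='dd' goto c→3
  3='ddc' goto c→4
  4='ddcc' goto ·  ←P0
  5='b' goto c→6
  6='bc' goto ·  ←P1
  7='dc' goto d→8
  8='dcd' goto d→9
  9='dcdd' goto b→10
  10='dcddb' goto ·  ←P2
  11='c' goto d→12
  12='cd' goto d→13
  13='cdd' goto b→14
  14='cddb' goto ·  ←P3

BFS fail/out derivation:
  n1('d'): parent n0 fail=0; on 'd' 0 → fail=0;  out ∅∪∅=∅
  n5('b'): parent n0 fail=0; on 'b' 0 → fail=0;  out ∅∪∅=∅
  n11('c'): parent n0 fail=0; on 'c' 0 → fail=0;  out ∅∪∅=∅
  n2('dd'): parent n1 fail=0; on 'd' 0 → fail=1;  out ∅∪∅=∅
  n6('bc'): parent n5 fail=0; on 'c' 0 → fail=11;  out {1}∪∅={1}
  n7('dc'): parent n1 fail=0; on 'c' 0 → fail=11;  out ∅∪∅=∅
  n12('cd'): parent n11 fail=0; on 'd' 0 → fail=1;  out ∅∪∅=∅
  n3('ddc'): parent n2 fail=1; on 'c' 1 → fail=7;  out ∅∪∅=∅
  n8('dcd'): parent n7 fail=11; on 'd' 11 → fail=12;  out ∅∪∅=∅
  n13('cdd'): parent n12 fail=1; on 'd' 1 → fail=2;  out ∅∪∅=∅
  n4('ddcc'): parent n3 fail=7; on 'c' 7→11→0 → fail=11;  out {0}∪∅={0}
  n9('dcdd'): parent n8 fail=12; on 'd' 12 → fail=13;  out ∅∪∅=∅
  n14('cddb'): parent n13 fail=2; on 'b' 2→1→0 → fail=5;  out {3}∪∅={3}
  n10('dcddb'): parent n9 fail=13; on 'b' 13 → fail=14;  out {2}∪{3}={2,3}

Scan:
i=0 'd': node 0→1
i=1 'c': node 1→7
i=2 'd': node 7→8
i=3 'd': node 8→9
i=4 'b': node 9→10  ** P2@[0:4],P3@[1:4]
i=5 'b': node 10→5 (fail-walked)
i=6 'c': node 5→6  ** P1@[5:6]
i=7 'c': node 6→11 (fail-walked)
i=8 'd': node 11→12
i=9 'd': node 12→13
i=10 'b': node 13→14  ** P3@[7:10]
i=11 'c': node 14→6 (fail-walked)  ** P1@[10:11]
i=12 'd': node 6→12 (fail-walked)
i=13 'd': node 12→13
i=14 'b': node 13→14  ** P3@[11:14]
i=15 'b': node 14→5 (fail-walked)
i=16 'c': node 5→6  ** P1@[15:16]
i=17 'd': node 6→12 (fail-walked)
i=18 'd': node 12→13
i=19 'b': node 13→14  ** P3@[16:19]
i=20 'a': node 14→0 (fail-walked)
i=21 'd': node 0→1
i=22 'c': node 1→7
i=23 'd': node 7→8
i=24 'd': node 8→9
i=25 'b': node 9→10  ** P2@[21:25],P3@[22:25]
i=26 'd': node 10→1 (fail-walked)
i=27 'd': node 1→2
i=28 'c': node 2→3
i=29 'c': node 3→4  ** P0@[26:29]

Result: [[4,2],[4,3],[6,1],[10,3],[11,1],[14,3],[16,1],[19,3],[25,2],[25,3],[29,0]]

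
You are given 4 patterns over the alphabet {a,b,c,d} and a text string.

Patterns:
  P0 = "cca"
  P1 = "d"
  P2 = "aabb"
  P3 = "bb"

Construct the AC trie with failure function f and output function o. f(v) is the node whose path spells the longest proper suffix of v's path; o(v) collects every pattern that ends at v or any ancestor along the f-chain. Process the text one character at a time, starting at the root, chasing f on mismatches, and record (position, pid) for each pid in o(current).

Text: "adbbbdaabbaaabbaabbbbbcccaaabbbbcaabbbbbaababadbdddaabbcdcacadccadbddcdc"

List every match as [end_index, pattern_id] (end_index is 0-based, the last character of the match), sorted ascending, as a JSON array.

Build:
Trie nodes:
  n0 'ε': a→5 b→9 c→1 d→4
  n1 'c': c→2
  n2 'cc': a→3
  n3 'cca': ·  ←P0
  n4 'd': ·  ←P1
  n5 'a': a→6
  n6 'aa': b→7
  n7 'aab': b→8
  n8 'aabb': ·  ←P2
  n9 'b': b→10
  n10 'bb': ·  ←P3

BFS fail/out derivation:
  n1('c'): parent n0 fail=0; on 'c' 0 → fail=0;  out ∅∪∅=∅
  n4('d'): parent n0 fail=0; on 'd' 0 → fail=0;  out {1}∪∅={1}
  n5('a'): parent n0 fail=0; on 'a' 0 → fail=0;  out ∅∪∅=∅
  n9('b'): parent n0 fail=0; on 'b' 0 → fail=0;  out ∅∪∅=∅
  n2('cc'): parent n1 fail=0; on 'c' 0 → fail=1;  out ∅∪∅=∅
  n6('aa'): parent n5 fail=0; on 'a' 0 → fail=5;  out ∅∪∅=∅
  n10('bb'): parent n9 fail=0; on 'b' 0 → fail=9;  out {3}∪∅={3}
  n3('cca'): parent n2 fail=1; on 'a' 1→0 → fail=5;  out {0}∪∅={0}
  n7('aab'): parent n6 fail=5; on 'b' 5→0 → fail=9;  out ∅∪∅=∅
  n8('aabb'): parent n7 fail=9; on 'b' 9 → fail=10;  out {2}∪{3}={2,3}

Scan:
pos 0 'a': at 5
pos 1 'd': at 4 (fail-walked)  emit P1@[1:1]
pos 2 'b': at 9 (fail-walked)
pos 3 'b': at 10  emit P3@[2:3]
pos 4 'b': at 10 (fail-walked)  emit P3@[3:4]
pos 5 'd': at 4 (fail-walked)  emit P1@[5:5]
pos 6 'a': at 5 (fail-walked)
pos 7 'a': at 6
pos 8 'b': at 7
pos 9 'b': at 8  emit P2@[6:9],P3@[8:9]
pos 10 'a': at 5 (fail-walked)
pos 11 'a': at 6
pos 12 'a': at 6 (fail-walked)
pos 13 'b': at 7
pos 14 'b': at 8  emit P2@[11:14],P3@[13:14]
pos 15 'a': at 5 (fail-walked)
pos 16 'a': at 6
pos 17 'b': at 7
pos 18 'b': at 8  emit P2@[15:18],P3@[17:18]
pos 19 'b': at 10 (fail-walked)  emit P3@[18:19]
pos 20 'b': at 10 (fail-walked)  emit P3@[19:20]
pos 21 'b': at 10 (fail-walked)  emit P3@[20:21]
pos 22 'c': at 1 (fail-walked)
pos 23 'c': at 2
pos 24 'c': at 2 (fail-walked)
pos 25 'a': at 3  emit P0@[23:25]
pos 26 'a': at 6 (fail-walked)
pos 27 'a': at 6 (fail-walked)
pos 28 'b': at 7
pos 29 'b': at 8  emit P2@[26:29],P3@[28:29]
pos 30 'b': at 10 (fail-walked)  emit P3@[29:30]
pos 31 'b': at 10 (fail-walked)  emit P3@[30:31]
pos 32 'c': at 1 (fail-walked)
pos 33 'a': at 5 (fail-walked)
pos 34 'a': at 6
pos 35 'b': at 7
pos 36 'b': at 8  emit P2@[33:36],P3@[35:36]
pos 37 'b': at 10 (fail-walked)  emit P3@[36:37]
pos 38 'b': at 10 (fail-walked)  emit P3@[37:38]
pos 39 'b': at 10 (fail-walked)  emit P3@[38:39]
pos 40 'a': at 5 (fail-walked)
pos 41 'a': at 6
pos 42 'b': at 7
pos 43 'a': at 5 (fail-walked)
pos 44 'b': at 9 (fail-walked)
pos 45 'a': at 5 (fail-walked)
pos 46 'd': at 4 (fail-walked)  emit P1@[46:46]
pos 47 'b': at 9 (fail-walked)
pos 48 'd': at 4 (fail-walked)  emit P1@[48:48]
pos 49 'd': at 4 (fail-walked)  emit P1@[49:49]
pos 50 'd': at 4 (fail-walked)  emit P1@[50:50]
pos 51 'a': at 5 (fail-walked)
pos 52 'a': at 6
pos 53 'b': at 7
pos 54 'b': at 8  emit P2@[51:54],P3@[53:54]
pos 55 'c': at 1 (fail-walked)
pos 56 'd': at 4 (fail-walked)  emit P1@[56:56]
pos 57 'c': at 1 (fail-walked)
pos 58 'a': at 5 (fail-walked)
pos 59 'c': at 1 (fail-walked)
pos 60 'a': at 5 (fail-walked)
pos 61 'd': at 4 (fail-walked)  emit P1@[61:61]
pos 62 'c': at 1 (fail-walked)
pos 63 'c': at 2
pos 64 'a': at 3  emit P0@[62:64]
pos 65 'd': at 4 (fail-walked)  emit P1@[65:65]
pos 66 'b': at 9 (fail-walked)
pos 67 'd': at 4 (fail-walked)  emit P1@[67:67]
pos 68 'd': at 4 (fail-walked)  emit P1@[68:68]
pos 69 'c': at 1 (fail-walked)
pos 70 'd': at 4 (fail-walked)  emit P1@[70:70]
pos 71 'c': at 1 (fail-walked)

Result: [[1,1],[3,3],[4,3],[5,1],[9,2],[9,3],[14,2],[14,3],[18,2],[18,3],[19,3],[20,3],[21,3],[25,0],[29,2],[29,3],[30,3],[31,3],[36,2],[36,3],[37,3],[38,3],[39,3],[46,1],[48,1],[49,1],[50,1],[54,2],[54,3],[56,1],[61,1],[64,0],[65,1],[67,1],[68,1],[70,1]]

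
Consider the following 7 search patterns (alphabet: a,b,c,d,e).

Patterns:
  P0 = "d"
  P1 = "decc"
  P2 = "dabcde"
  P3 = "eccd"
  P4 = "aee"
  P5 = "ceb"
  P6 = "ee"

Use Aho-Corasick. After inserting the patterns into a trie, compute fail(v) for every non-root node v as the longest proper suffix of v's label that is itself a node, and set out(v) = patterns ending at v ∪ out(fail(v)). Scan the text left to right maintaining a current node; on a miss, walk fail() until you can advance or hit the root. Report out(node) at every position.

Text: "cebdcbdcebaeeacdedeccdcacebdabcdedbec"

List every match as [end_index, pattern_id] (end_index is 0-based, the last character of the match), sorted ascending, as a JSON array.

Build:
Trie nodes:
  n0 'ε': a→14 c→17 d→1 e→10
  n1 'd': a→5 e→2  ←P0
  n2 'de': c→3
  n3 'dec': c→4
  n4 'decc': ·  ←P1
  n5 'da': b→6
  n6 'dab': c→7
  n7 'dabc': d→8
  n8 'dabcd': e→9
  n9 'dabcde': ·  ←P2
  n10 'e': c→11 e→20
  n11 'ec': c→12
  n12 'ecc': d→13
  n13 'eccd': ·  ←P3
  n14 'a': e→15
  n15 'ae': e→16
  n16 'aee': ·  ←P4
  n17 'c': e→18
  n18 'ce': b→19
  n19 'ceb': ·  ←P5
  n20 'ee': ·  ←P6

Failure links (BFS by depth):
  n1('d'): parent n0 fail=0; on 'd' 0 → fail=0;  out {0}∪∅={0}
  n10('e'): parent n0 fail=0; on 'e' 0 → fail=0;  out ∅∪∅=∅
  n14('a'): parent n0 fail=0; on 'a' 0 → fail=0;  out ∅∪∅=∅
  n17('c'): parent n0 fail=0; on 'c' 0 → fail=0;  out ∅∪∅=∅
  n2('de'): parent n1 fail=0; on 'e' 0 → fail=10;  out ∅∪∅=∅
  n5('da'): parent n1 fail=0; on 'a' 0 → fail=14;  out ∅∪∅=∅
  n11('ec'): parent n10 fail=0; on 'c' 0 → fail=17;  out ∅∪∅=∅
  n15('ae'): parent n14 fail=0; on 'e' 0 → fail=10;  out ∅∪∅=∅
  n18('ce'): parent n17 fail=0; on 'e' 0 → fail=10;  out ∅∪∅=∅
  n20('ee'): parent n10 fail=0; on 'e' 0 → fail=10;  out {6}∪∅={6}
  n3('dec'): parent n2 fail=10; on 'c' 10 → fail=11;  out ∅∪∅=∅
  n6('dab'): parent n5 fail=14; on 'b' 14→0 → fail=0;  out ∅∪∅=∅
  n12('ecc'): parent n11 fail=17; on 'c' 17→0 → fail=17;  out ∅∪∅=∅
  n16('aee'): parent n15 fail=10; on 'e' 10 → fail=20;  out {4}∪{6}={4,6}
  n19('ceb'): parent n18 fail=10; on 'b' 10→0 → fail=0;  out {5}∪∅={5}
  n4('decc'): parent n3 fail=11; on 'c' 11 → fail=12;  out {1}∪∅={1}
  n7('dabc'): parent n6 fail=0; on 'c' 0 → fail=17;  out ∅∪∅=∅
  n13('eccd'): parent n12 fail=17; on 'd' 17→0 → fail=1;  out {3}∪{0}={0,3}
  n8('dabcd'): parent n7 fail=17; on 'd' 17→0 → fail=1;  out ∅∪{0}={0}
  n9('dabcde'): parent n8 fail=1; on 'e' 1 → fail=2;  out {2}∪∅={2}

Run:
i=0 'c': node 0→17
i=1 'e': node 17→18
i=2 'b': node 18→19  emit P5@[0:2]
i=3 'd': node 19→1 (via fail)  emit P0@[3:3]
i=4 'c': node 1→17 (via fail)
i=5 'b': node 17→0 (via fail)
i=6 'd': node 0→1  emit P0@[6:6]
i=7 'c': node 1→17 (via fail)
i=8 'e': node 17→18
i=9 'b': node 18→19  emit P5@[7:9]
i=10 'a': node 19→14 (via fail)
i=11 'e': node 14→15
i=12 'e': node 15→16  emit P4@[10:12],P6@[11:12]
i=13 'a': node 16→14 (via fail)
i=14 'c': node 14→17 (via fail)
i=15 'd': node 17→1 (via fail)  emit P0@[15:15]
i=16 'e': node 1→2
i=17 'd': node 2→1 (via fail)  emit P0@[17:17]
i=18 'e': node 1→2
i=19 'c': node 2→3
i=20 'c': node 3→4  emit P1@[17:20]
i=21 'd': node 4→13 (via fail)  emit P0@[21:21],P3@[18:21]
i=22 'c': node 13→17 (via fail)
i=23 'a': node 17→14 (via fail)
i=24 'c': node 14→17 (via fail)
i=25 'e': node 17→18
i=26 'b': node 18→19  emit P5@[24:26]
i=27 'd': node 19→1 (via fail)  emit P0@[27:27]
i=28 'a': node 1→5
i=29 'b': node 5→6
i=30 'c': node 6→7
i=31 'd': node 7→8  emit P0@[31:31]
i=32 'e': node 8→9  emit P2@[27:32]
i=33 'd': node 9→1 (via fail)  emit P0@[33:33]
i=34 'b': node 1→0 (via fail)
i=35 'e': node 0→10
i=36 'c': node 10→11

Result: [[2,5],[3,0],[6,0],[9,5],[12,4],[12,6],[15,0],[17,0],[20,1],[21,0],[21,3],[26,5],[27,0],[31,0],[32,2],[33,0]]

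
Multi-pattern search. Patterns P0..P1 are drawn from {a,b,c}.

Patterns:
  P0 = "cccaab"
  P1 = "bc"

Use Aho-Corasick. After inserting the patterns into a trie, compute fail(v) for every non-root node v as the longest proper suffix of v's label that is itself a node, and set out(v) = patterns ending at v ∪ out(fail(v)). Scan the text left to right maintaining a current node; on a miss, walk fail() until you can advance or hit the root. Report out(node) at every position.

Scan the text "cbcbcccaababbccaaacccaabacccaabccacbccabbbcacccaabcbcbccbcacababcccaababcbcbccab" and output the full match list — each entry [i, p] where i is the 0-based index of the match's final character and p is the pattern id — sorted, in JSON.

Build automaton:
Trie (insert patterns):
  0='ε' goto b→7 c→1
  1='c' goto c→2
  2='cc' goto c→3
  3='ccc' goto a→4
  4='ccca' goto a→5
  5='cccaa' goto b→6
  6='cccaab' goto ·  [P0 ends]
  7='b' goto c→8
  8='bc' goto ·  [P1 ends]

Failure links (BFS by depth):
  fail(1) 'c': from fail(0)=0 chase 'c': 0 ⇒ 0;  out=∅∪out(0)=∅
  fail(7) 'b': from fail(0)=0 chase 'b': 0 ⇒ 0;  out=∅∪out(0)=∅
  fail(2) 'cc': from fail(1)=0 chase 'c': 0 ⇒ 1;  out=∅∪out(1)=∅
  fail(8) 'bc': from fail(7)=0 chase 'c': 0 ⇒ 1;  out={1}∪out(1)={1}
  fail(3) 'ccc': from fail(2)=1 chase 'c': 1 ⇒ 2;  out=∅∪out(2)=∅
  fail(4) 'ccca': from fail(3)=2 chase 'a': 2→1→0 ⇒ 0;  out=∅∪out(0)=∅
  fail(5) 'cccaa': from fail(4)=0 chase 'a': 0 ⇒ 0;  out=∅∪out(0)=∅
  fail(6) 'cccaab': from fail(5)=0 chase 'b': 0 ⇒ 7;  out={0}∪out(7)={0}

Scan:
[0] read 'c'  n0⇒n1
[1] read 'b'  n1⇒n7 ·f
[2] read 'c'  n7⇒n8  emit P1@[1:2]
[3] read 'b'  n8⇒n7 ·f
[4] read 'c'  n7⇒n8  emit P1@[3:4]
[5] read 'c'  n8⇒n2 ·f
[6] read 'c'  n2⇒n3
[7] read 'a'  n3⇒n4
[8] read 'a'  n4⇒n5
[9] read 'b'  n5⇒n6  emit P0@[4:9]
[10] read 'a'  n6⇒n0 ·f
[11] read 'b'  n0⇒n7
[12] read 'b'  n7⇒n7 ·f
[13] read 'c'  n7⇒n8  emit P1@[12:13]
[14] read 'c'  n8⇒n2 ·f
[15] read 'a'  n2⇒n0 ·f
[16] read 'a'  n0⇒n0
[17] read 'a'  n0⇒n0
[18] read 'c'  n0⇒n1
[19] read 'c'  n1⇒n2
[20] read 'c'  n2⇒n3
[21] read 'a'  n3⇒n4
[22] read 'a'  n4⇒n5
[23] read 'b'  n5⇒n6  emit P0@[18:23]
[24] read 'a'  n6⇒n0 ·f
[25] read 'c'  n0⇒n1
[26] read 'c'  n1⇒n2
[27] read 'c'  n2⇒n3
[28] read 'a'  n3⇒n4
[29] read 'a'  n4⇒n5
[30] read 'b'  n5⇒n6  emit P0@[25:30]
[31] read 'c'  n6⇒n8 ·f  emit P1@[30:31]
[32] read 'c'  n8⇒n2 ·f
[33] read 'a'  n2⇒n0 ·f
[34] read 'c'  n0⇒n1
[35] read 'b'  n1⇒n7 ·f
[36] read 'c'  n7⇒n8  emit P1@[35:36]
[37] read 'c'  n8⇒n2 ·f
[38] read 'a'  n2⇒n0 ·f
[39] read 'b'  n0⇒n7
[40] read 'b'  n7⇒n7 ·f
[41] read 'b'  n7⇒n7 ·f
[42] read 'c'  n7⇒n8  emit P1@[41:42]
[43] read 'a'  n8⇒n0 ·f
[44] read 'c'  n0⇒n1
[45] read 'c'  n1⇒n2
[46] read 'c'  n2⇒n3
[47] read 'a'  n3⇒n4
[48] read 'a'  n4⇒n5
[49] read 'b'  n5⇒n6  emit P0@[44:49]
[50] read 'c'  n6⇒n8 ·f  emit P1@[49:50]
[51] read 'b'  n8⇒n7 ·f
[52] read 'c'  n7⇒n8  emit P1@[51:52]
[53] read 'b'  n8⇒n7 ·f
[54] read 'c'  n7⇒n8  emit P1@[53:54]
[55] read 'c'  n8⇒n2 ·f
[56] read 'b'  n2⇒n7 ·f
[57] read 'c'  n7⇒n8  emit P1@[56:57]
[58] read 'a'  n8⇒n0 ·f
[59] read 'c'  n0⇒n1
[60] read 'a'  n1⇒n0 ·f
[61] read 'b'  n0⇒n7
[62] read 'a'  n7⇒n0 ·f
[63] read 'b'  n0⇒n7
[64] read 'c'  n7⇒n8  emit P1@[63:64]
[65] read 'c'  n8⇒n2 ·f
[66] read 'c'  n2⇒n3
[67] read 'a'  n3⇒n4
[68] read 'a'  n4⇒n5
[69] read 'b'  n5⇒n6  emit P0@[64:69]
[70] read 'a'  n6⇒n0 ·f
[71] read 'b'  n0⇒n7
[72] read 'c'  n7⇒n8  emit P1@[71:72]
[73] read 'b'  n8⇒n7 ·f
[74] read 'c'  n7⇒n8  emit P1@[73:74]
[75] read 'b'  n8⇒n7 ·f
[76] read 'c'  n7⇒n8  emit P1@[75:76]
[77] read 'c'  n8⇒n2 ·f
[78] read 'a'  n2⇒n0 ·f
[79] read 'b'  n0⇒n7

Matches: [[2,1],[4,1],[9,0],[13,1],[23,0],[30,0],[31,1],[36,1],[42,1],[49,0],[50,1],[52,1],[54,1],[57,1],[64,1],[69,0],[72,1],[74,1],[76,1]]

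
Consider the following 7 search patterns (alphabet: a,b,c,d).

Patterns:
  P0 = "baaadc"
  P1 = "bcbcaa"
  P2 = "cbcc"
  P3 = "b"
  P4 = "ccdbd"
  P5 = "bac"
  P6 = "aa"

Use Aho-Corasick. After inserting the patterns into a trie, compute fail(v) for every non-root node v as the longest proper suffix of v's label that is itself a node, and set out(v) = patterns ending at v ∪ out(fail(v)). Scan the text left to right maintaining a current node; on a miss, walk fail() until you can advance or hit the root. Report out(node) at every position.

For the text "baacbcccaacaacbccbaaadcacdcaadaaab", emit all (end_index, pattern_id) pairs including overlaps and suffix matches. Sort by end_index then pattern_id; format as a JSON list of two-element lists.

Build automaton:
Trie nodes:
  n0 'ε': a→21 b→1 c→12
  n1 'b': a→2 c→7  ←P3
  n2 'ba': a→3 c→20
  n3 'baa': a→4
  n4 'baaa': d→5
  n5 'baaad': c→6
  n6 'baaadc': ·  ←P0
  n7 'bc': b→8
  n8 'bcb': c→9
  n9 'bcbc': a→10
  n10 'bcbca': a→11
  n11 'bcbcaa': ·  ←P1
  n12 'c': b→13 c→16
  n13 'cb': c→14
  n14 'cbc': c→15
  n15 'cbcc': ·  ←P2
  n16 'cc': d→17
  n17 'ccd': b→18
  n18 'ccdb': d→19
  n19 'ccdbd': ·  ←P4
  n20 'bac': ·  ←P5
  n21 'a': a→22
  n22 'aa': ·  ←P6

Failure links (BFS by depth):
  fail(1) 'b': from fail(0)=0 chase 'b': 0 ⇒ 0;  out={3}∪out(0)={3}
  fail(12) 'c': from fail(0)=0 chase 'c': 0 ⇒ 0;  out=∅∪out(0)=∅
  fail(21) 'a': from fail(0)=0 chase 'a': 0 ⇒ 0;  out=∅∪out(0)=∅
  fail(2) 'ba': from fail(1)=0 chase 'a': 0 ⇒ 21;  out=∅∪out(21)=∅
  fail(7) 'bc': from fail(1)=0 chase 'c': 0 ⇒ 12;  out=∅∪out(12)=∅
  fail(13) 'cb': from fail(12)=0 chase 'b': 0 ⇒ 1;  out=∅∪out(1)={3}
  fail(16) 'cc': from fail(12)=0 chase 'c': 0 ⇒ 12;  out=∅∪out(12)=∅
  fail(22) 'aa': from fail(21)=0 chase 'a': 0 ⇒ 21;  out={6}∪out(21)={6}
  fail(3) 'baa': from fail(2)=21 chase 'a': 21 ⇒ 22;  out=∅∪out(22)={6}
  fail(8) 'bcb': from fail(7)=12 chase 'b': 12 ⇒ 13;  out=∅∪out(13)={3}
  fail(14) 'cbc': from fail(13)=1 chase 'c': 1 ⇒ 7;  out=∅∪out(7)=∅
  fail(17) 'ccd': from fail(16)=12 chase 'd': 12→0 ⇒ 0;  out=∅∪out(0)=∅
  fail(20) 'bac': from fail(2)=21 chase 'c': 21→0 ⇒ 12;  out={5}∪out(12)={5}
  fail(4) 'baaa': from fail(3)=22 chase 'a': 22→21 ⇒ 22;  out=∅∪out(22)={6}
  fail(9) 'bcbc': from fail(8)=13 chase 'c': 13 ⇒ 14;  out=∅∪out(14)=∅
  fail(15) 'cbcc': from fail(14)=7 chase 'c': 7→12 ⇒ 16;  out={2}∪out(16)={2}
  fail(18) 'ccdb': from fail(17)=0 chase 'b': 0 ⇒ 1;  out=∅∪out(1)={3}
  fail(5) 'baaad': from fail(4)=22 chase 'd': 22→21→0 ⇒ 0;  out=∅∪out(0)=∅
  fail(10) 'bcbca': from fail(9)=14 chase 'a': 14→7→12→0 ⇒ 21;  out=∅∪out(21)=∅
  fail(19) 'ccdbd': from fail(18)=1 chase 'd': 1→0 ⇒ 0;  out={4}∪out(0)={4}
  fail(6) 'baaadc': from fail(5)=0 chase 'c': 0 ⇒ 12;  out={0}∪out(12)={0}
  fail(11) 'bcbcaa': from fail(10)=21 chase 'a': 21 ⇒ 22;  out={1}∪out(22)={1,6}

Text stream:
i=0 'b': node 0→1  emit P3@[0:0]
i=1 'a': node 1→2
i=2 'a': node 2→3  emit P6@[1:2]
i=3 'c': node 3→12 ·f
i=4 'b': node 12→13  emit P3@[4:4]
i=5 'c': node 13→14
i=6 'c': node 14→15  emit P2@[3:6]
i=7 'c': node 15→16 ·f
i=8 'a': node 16→21 ·f
i=9 'a': node 21→22  emit P6@[8:9]
i=10 'c': node 22→12 ·f
i=11 'a': node 12→21 ·f
i=12 'a': node 21→22  emit P6@[11:12]
i=13 'c': node 22→12 ·f
i=14 'b': node 12→13  emit P3@[14:14]
i=15 'c': node 13→14
i=16 'c': node 14→15  emit P2@[13:16]
i=17 'b': node 15→13 ·f  emit P3@[17:17]
i=18 'a': node 13→2 ·f
i=19 'a': node 2→3  emit P6@[18:19]
i=20 'a': node 3→4  emit P6@[19:20]
i=21 'd': node 4→5
i=22 'c': node 5→6  emit P0@[17:22]
i=23 'a': node 6→21 ·f
i=24 'c': node 21→12 ·f
i=25 'd': node 12→0 ·f
i=26 'c': node 0→12
i=27 'a': node 12→21 ·f
i=28 'a': node 21→22  emit P6@[27:28]
i=29 'd': node 22→0 ·f
i=30 'a': node 0→21
i=31 'a': node 21→22  emit P6@[30:31]
i=32 'a': node 22→22 ·f  emit P6@[31:32]
i=33 'b': node 22→1 ·f  emit P3@[33:33]

Matches: [[0,3],[2,6],[4,3],[6,2],[9,6],[12,6],[14,3],[16,2],[17,3],[19,6],[20,6],[22,0],[28,6],[31,6],[32,6],[33,3]]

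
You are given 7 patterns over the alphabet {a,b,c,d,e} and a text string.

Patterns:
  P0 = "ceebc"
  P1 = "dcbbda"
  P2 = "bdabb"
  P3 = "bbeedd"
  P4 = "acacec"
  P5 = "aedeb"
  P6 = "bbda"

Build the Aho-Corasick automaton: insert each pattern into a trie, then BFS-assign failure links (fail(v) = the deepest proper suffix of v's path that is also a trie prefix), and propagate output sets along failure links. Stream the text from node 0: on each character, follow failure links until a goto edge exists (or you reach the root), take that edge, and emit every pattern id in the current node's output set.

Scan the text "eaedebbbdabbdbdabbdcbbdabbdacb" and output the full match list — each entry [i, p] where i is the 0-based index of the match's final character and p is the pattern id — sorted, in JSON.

Build automaton:
Trie nodes:
  0='ε' goto a→22 b→12 c→1 d→6
  1='c' goto e→2
  2='ce' goto e→3
  3='cee' goto b→4
  4='ceeb' goto c→5
  5='ceebc' goto ·  [P0 ends]
  6='d' goto c→7
  7='dc' goto b→8
  8='dcb' goto b→9
  9='dcbb' goto d→10
  10='dcbbd' goto a→11
  11='dcbbda' goto ·  [P1 ends]
  12='b' goto b→17 d→13
  13='bd' goto a→14
  14='bda' goto b→15
  15='bdab' goto b→16
  16='bdabb' goto ·  [P2 ends]
  17='bb' goto d→32 e→18
  18='bbe' goto e→19
  19='bbee' goto d→20
  20='bbeed' goto d→21
  21='bbeedd' goto ·  [P3 ends]
  22='a' goto c→23 e→28
  23='ac' goto a→24
  24='aca' goto c→25
  25='acac' goto e→26
  26='acace' goto c→27
  27='acacec' goto ·  [P4 ends]
  28='ae' goto d→29
  29='aed' goto e→30
  30='aede' goto b→31
  31='aedeb' goto ·  [P5 ends]
  32='bbd' goto a→33
  33='bbda' goto ·  [P6 ends]

BFS fail/out derivation:
  fail(1) 'c': from fail(0)=0 chase 'c': 0 ⇒ 0;  out=∅∪out(0)=∅
  fail(6) 'd': from fail(0)=0 chase 'd': 0 ⇒ 0;  out=∅∪out(0)=∅
  fail(12) 'b': from fail(0)=0 chase 'b': 0 ⇒ 0;  out=∅∪out(0)=∅
  fail(22) 'a': from fail(0)=0 chase 'a': 0 ⇒ 0;  out=∅∪out(0)=∅
  fail(2) 'ce': from fail(1)=0 chase 'e': 0 ⇒ 0;  out=∅∪out(0)=∅
  fail(7) 'dc': from fail(6)=0 chase 'c': 0 ⇒ 1;  out=∅∪out(1)=∅
  fail(13) 'bd': from fail(12)=0 chase 'd': 0 ⇒ 6;  out=∅∪out(6)=∅
  fail(17) 'bb': from fail(12)=0 chase 'b': 0 ⇒ 12;  out=∅∪out(12)=∅
  fail(23) 'ac': from fail(22)=0 chase 'c': 0 ⇒ 1;  out=∅∪out(1)=∅
  fail(28) 'ae': from fail(22)=0 chase 'e': 0 ⇒ 0;  out=∅∪out(0)=∅
  fail(3) 'cee': from fail(2)=0 chase 'e': 0 ⇒ 0;  out=∅∪out(0)=∅
  fail(8) 'dcb': from fail(7)=1 chase 'b': 1→0 ⇒ 12;  out=∅∪out(12)=∅
  fail(14) 'bda': from fail(13)=6 chase 'a': 6→0 ⇒ 22;  out=∅∪out(22)=∅
  fail(18) 'bbe': from fail(17)=12 chase 'e': 12→0 ⇒ 0;  out=∅∪out(0)=∅
  fail(24) 'aca': from fail(23)=1 chase 'a': 1→0 ⇒ 22;  out=∅∪out(22)=∅
  fail(29) 'aed': from fail(28)=0 chase 'd': 0 ⇒ 6;  out=∅∪out(6)=∅
  fail(32) 'bbd': from fail(17)=12 chase 'd': 12 ⇒ 13;  out=∅∪out(13)=∅
  fail(4) 'ceeb': from fail(3)=0 chase 'b': 0 ⇒ 12;  out=∅∪out(12)=∅
  fail(9) 'dcbb': from fail(8)=12 chase 'b': 12 ⇒ 17;  out=∅∪out(17)=∅
  fail(15) 'bdab': from fail(14)=22 chase 'b': 22→0 ⇒ 12;  out=∅∪out(12)=∅
  fail(19) 'bbee': from fail(18)=0 chase 'e': 0 ⇒ 0;  out=∅∪out(0)=∅
  fail(25) 'acac': from fail(24)=22 chase 'c': 22 ⇒ 23;  out=∅∪out(23)=∅
  fail(30) 'aede': from fail(29)=6 chase 'e': 6→0 ⇒ 0;  out=∅∪out(0)=∅
  fail(33) 'bbda': from fail(32)=13 chase 'a': 13 ⇒ 14;  out={6}∪out(14)={6}
  fail(5) 'ceebc': from fail(4)=12 chase 'c': 12→0 ⇒ 1;  out={0}∪out(1)={0}
  fail(10) 'dcbbd': from fail(9)=17 chase 'd': 17 ⇒ 32;  out=∅∪out(32)=∅
  fail(16) 'bdabb': from fail(15)=12 chase 'b': 12 ⇒ 17;  out={2}∪out(17)={2}
  fail(20) 'bbeed': from fail(19)=0 chase 'd': 0 ⇒ 6;  out=∅∪out(6)=∅
  fail(26) 'acace': from fail(25)=23 chase 'e': 23→1 ⇒ 2;  out=∅∪out(2)=∅
  fail(31) 'aedeb': from fail(30)=0 chase 'b': 0 ⇒ 12;  out={5}∪out(12)={5}
  fail(11) 'dcbbda': from fail(10)=32 chase 'a': 32 ⇒ 33;  out={1}∪out(33)={1,6}
  fail(21) 'bbeedd': from fail(20)=6 chase 'd': 6→0 ⇒ 6;  out={3}∪out(6)={3}
  fail(27) 'acacec': from fail(26)=2 chase 'c': 2→0 ⇒ 1;  out={4}∪out(1)={4}

Text stream:
i=0 'e': node 0→0
i=1 'a': node 0→22
i=2 'e': node 22→28
i=3 'd': node 28→29
i=4 'e': node 29→30
i=5 'b': node 30→31  ** P5@[1:5]
i=6 'b': node 31→17 (fail-walked)
i=7 'b': node 17→17 (fail-walked)
i=8 'd': node 17→32
i=9 'a': node 32→33  ** P6@[6:9]
i=10 'b': node 33→15 (fail-walked)
i=11 'b': node 15→16  ** P2@[7:11]
i=12 'd': node 16→32 (fail-walked)
i=13 'b': node 32→12 (fail-walked)
i=14 'd': node 12→13
i=15 'a': node 13→14
i=16 'b': node 14→15
i=17 'b': node 15→16  ** P2@[13:17]
i=18 'd': node 16→32 (fail-walked)
i=19 'c': node 32→7 (fail-walked)
i=20 'b': node 7→8
i=21 'b': node 8→9
i=22 'd': node 9→10
i=23 'a': node 10→11  ** P1@[18:23],P6@[20:23]
i=24 'b': node 11→15 (fail-walked)
i=25 'b': node 15→16  ** P2@[21:25]
i=26 'd': node 16→32 (fail-walked)
i=27 'a': node 32→33  ** P6@[24:27]
i=28 'c': node 33→23 (fail-walked)
i=29 'b': node 23→12 (fail-walked)

All matches (sorted): [[5,5],[9,6],[11,2],[17,2],[23,1],[23,6],[25,2],[27,6]]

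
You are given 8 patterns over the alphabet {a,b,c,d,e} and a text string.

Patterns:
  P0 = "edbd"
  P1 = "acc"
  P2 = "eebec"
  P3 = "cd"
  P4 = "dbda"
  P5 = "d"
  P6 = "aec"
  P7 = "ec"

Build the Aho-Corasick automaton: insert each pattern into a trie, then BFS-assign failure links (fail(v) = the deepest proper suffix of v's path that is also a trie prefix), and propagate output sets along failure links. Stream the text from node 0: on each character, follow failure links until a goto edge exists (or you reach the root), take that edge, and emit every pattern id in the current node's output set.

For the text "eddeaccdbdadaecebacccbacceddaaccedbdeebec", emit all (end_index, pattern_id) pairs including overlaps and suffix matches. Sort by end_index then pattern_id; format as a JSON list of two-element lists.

Build automaton:
Trie (insert patterns):
  0='ε' goto a→5 c→12 d→14 e→1
  1='e' goto c→20 d→2 e→8
  2='ed' goto b→3
  3='edb' goto d→4
  4='edbd' goto ·  ←P0
  5='a' goto c→6 e→18
  6='ac' goto c→7
  7='acc' goto ·  ←P1
  8='ee' goto b→9
  9='eeb' goto e→10
  10='eebe' goto c→11
  11='eebec' goto ·  ←P2
  12='c' goto d→13
  13='cd' goto ·  ←P3
  14='d' goto b→15  ←P5
  15='db' goto d→16
  16='dbd' goto a→17
  17='dbda' goto ·  ←P4
  18='ae' goto c→19
  19='aec' goto ·  ←P6
  20='ec' goto ·  ←P7

BFS fail/out derivation:
  n1('e'): parent n0 fail=0; on 'e' 0 → fail=0;  out ∅∪∅=∅
  n5('a'): parent n0 fail=0; on 'a' 0 → fail=0;  out ∅∪∅=∅
  n12('c'): parent n0 fail=0; on 'c' 0 → fail=0;  out ∅∪∅=∅
  n14('d'): parent n0 fail=0; on 'd' 0 → fail=0;  out {5}∪∅={5}
  n2('ed'): parent n1 fail=0; on 'd' 0 → fail=14;  out ∅∪{5}={5}
  n6('ac'): parent n5 fail=0; on 'c' 0 → fail=12;  out ∅∪∅=∅
  n8('ee'): parent n1 fail=0; on 'e' 0 → fail=1;  out ∅∪∅=∅
  n13('cd'): parent n12 fail=0; on 'd' 0 → fail=14;  out {3}∪{5}={3,5}
  n15('db'): parent n14 fail=0; on 'b' 0 → fail=0;  out ∅∪∅=∅
  n18('ae'): parent n5 fail=0; on 'e' 0 → fail=1;  out ∅∪∅=∅
  n20('ec'): parent n1 fail=0; on 'c' 0 → fail=12;  out {7}∪∅={7}
  n3('edb'): parent n2 fail=14; on 'b' 14 → fail=15;  out ∅∪∅=∅
  n7('acc'): parent n6 fail=12; on 'c' 12→0 → fail=12;  out {1}∪∅={1}
  n9('eeb'): parent n8 fail=1; on 'b' 1→0 → fail=0;  out ∅∪∅=∅
  n16('dbd'): parent n15 fail=0; on 'd' 0 → fail=14;  out ∅∪{5}={5}
  n19('aec'): parent n18 fail=1; on 'c' 1 → fail=20;  out {6}∪{7}={6,7}
  n4('edbd'): parent n3 fail=15; on 'd' 15 → fail=16;  out {0}∪{5}={0,5}
  n10('eebe'): parent n9 fail=0; on 'e' 0 → fail=1;  out ∅∪∅=∅
  n17('dbda'): parent n16 fail=14; on 'a' 14→0 → fail=5;  out {4}∪∅={4}
  n11('eebec'): parent n10 fail=1; on 'c' 1 → fail=20;  out {2}∪{7}={2,7}

Scan:
[0] read 'e'  n0⇒n1
[1] read 'd'  n1⇒n2  emit P5@[1:1]
[2] read 'd'  n2⇒n14 ·f  emit P5@[2:2]
[3] read 'e'  n14⇒n1 ·f
[4] read 'a'  n1⇒n5 ·f
[5] read 'c'  n5⇒n6
[6] read 'c'  n6⇒n7  emit P1@[4:6]
[7] read 'd'  n7⇒n13 ·f  emit P3@[6:7],P5@[7:7]
[8] read 'b'  n13⇒n15 ·f
[9] read 'd'  n15⇒n16  emit P5@[9:9]
[10] read 'a'  n16⇒n17  emit P4@[7:10]
[11] read 'd'  n17⇒n14 ·f  emit P5@[11:11]
[12] read 'a'  n14⇒n5 ·f
[13] read 'e'  n5⇒n18
[14] read 'c'  n18⇒n19  emit P6@[12:14],P7@[13:14]
[15] read 'e'  n19⇒n1 ·f
[16] read 'b'  n1⇒n0 ·f
[17] read 'a'  n0⇒n5
[18] read 'c'  n5⇒n6
[19] read 'c'  n6⇒n7  emit P1@[17:19]
[20] read 'c'  n7⇒n12 ·f
[21] read 'b'  n12⇒n0 ·f
[22] read 'a'  n0⇒n5
[23] read 'c'  n5⇒n6
[24] read 'c'  n6⇒n7  emit P1@[22:24]
[25] read 'e'  n7⇒n1 ·f
[26] read 'd'  n1⇒n2  emit P5@[26:26]
[27] read 'd'  n2⇒n14 ·f  emit P5@[27:27]
[28] read 'a'  n14⇒n5 ·f
[29] read 'a'  n5⇒n5 ·f
[30] read 'c'  n5⇒n6
[31] read 'c'  n6⇒n7  emit P1@[29:31]
[32] read 'e'  n7⇒n1 ·f
[33] read 'd'  n1⇒n2  emit P5@[33:33]
[34] read 'b'  n2⇒n3
[35] read 'd'  n3⇒n4  emit P0@[32:35],P5@[35:35]
[36] read 'e'  n4⇒n1 ·f
[37] read 'e'  n1⇒n8
[38] read 'b'  n8⇒n9
[39] read 'e'  n9⇒n10
[40] read 'c'  n10⇒n11  emit P2@[36:40],P7@[39:40]

Result: [[1,5],[2,5],[6,1],[7,3],[7,5],[9,5],[10,4],[11,5],[14,6],[14,7],[19,1],[24,1],[26,5],[27,5],[31,1],[33,5],[35,0],[35,5],[40,2],[40,7]]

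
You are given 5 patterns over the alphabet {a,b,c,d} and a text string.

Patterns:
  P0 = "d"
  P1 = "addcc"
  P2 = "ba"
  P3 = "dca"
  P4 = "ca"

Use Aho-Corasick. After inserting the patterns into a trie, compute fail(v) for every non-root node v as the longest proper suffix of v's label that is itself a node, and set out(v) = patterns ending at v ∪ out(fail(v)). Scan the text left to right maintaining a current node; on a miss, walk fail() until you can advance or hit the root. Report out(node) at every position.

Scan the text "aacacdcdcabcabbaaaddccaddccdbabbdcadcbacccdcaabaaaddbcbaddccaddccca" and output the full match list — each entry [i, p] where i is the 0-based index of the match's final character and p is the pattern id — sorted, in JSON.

Build automaton:
Trie (insert patterns):
  n0 'ε': a→2 b→7 c→11 d→1
  n1 'd': c→9  [P0 ends]
  n2 'a': d→3
  n3 'ad': d→4
  n4 'add': c→5
  n5 'addc': c→6
  n6 'addcc': ·  [P1 ends]
  n7 'b': a→8
  n8 'ba': ·  [P2 ends]
  n9 'dc': a→10
  n10 'dca': ·  [P3 ends]
  n11 'c': a→12
  n12 'ca': ·  [P4 ends]

BFS fail/out derivation:
  n1('d'): parent n0 fail=0; on 'd' 0 → fail=0;  out {0}∪∅={0}
  n2('a'): parent n0 fail=0; on 'a' 0 → fail=0;  out ∅∪∅=∅
  n7('b'): parent n0 fail=0; on 'b' 0 → fail=0;  out ∅∪∅=∅
  n11('c'): parent n0 fail=0; on 'c' 0 → fail=0;  out ∅∪∅=∅
  n3('ad'): parent n2 fail=0; on 'd' 0 → fail=1;  out ∅∪{0}={0}
  n8('ba'): parent n7 fail=0; on 'a' 0 → fail=2;  out {2}∪∅={2}
  n9('dc'): parent n1 fail=0; on 'c' 0 → fail=11;  out ∅∪∅=∅
  n12('ca'): parent n11 fail=0; on 'a' 0 → fail=2;  out {4}∪∅={4}
  n4('add'): parent n3 fail=1; on 'd' 1→0 → fail=1;  out ∅∪{0}={0}
  n10('dca'): parent n9 fail=11; on 'a' 11 → fail=12;  out {3}∪{4}={3,4}
  n5('addc'): parent n4 fail=1; on 'c' 1 → fail=9;  out ∅∪∅=∅
  n6('addcc'): parent n5 fail=9; on 'c' 9→11→0 → fail=11;  out {1}∪∅={1}

Scan:
pos 0 'a': at 2
pos 1 'a': at 2 (via fail)
pos 2 'c': at 11 (via fail)
pos 3 'a': at 12  ** P4@[2:3]
pos 4 'c': at 11 (via fail)
pos 5 'd': at 1 (via fail)  ** P0@[5:5]
pos 6 'c': at 9
pos 7 'd': at 1 (via fail)  ** P0@[7:7]
pos 8 'c': at 9
pos 9 'a': at 10  ** P3@[7:9],P4@[8:9]
pos 10 'b': at 7 (via fail)
pos 11 'c': at 11 (via fail)
pos 12 'a': at 12  ** P4@[11:12]
pos 13 'b': at 7 (via fail)
pos 14 'b': at 7 (via fail)
pos 15 'a': at 8  ** P2@[14:15]
pos 16 'a': at 2 (via fail)
pos 17 'a': at 2 (via fail)
pos 18 'd': at 3  ** P0@[18:18]
pos 19 'd': at 4  ** P0@[19:19]
pos 20 'c': at 5
pos 21 'c': at 6  ** P1@[17:21]
pos 22 'a': at 12 (via fail)  ** P4@[21:22]
pos 23 'd': at 3 (via fail)  ** P0@[23:23]
pos 24 'd': at 4  ** P0@[24:24]
pos 25 'c': at 5
pos 26 'c': at 6  ** P1@[22:26]
pos 27 'd': at 1 (via fail)  ** P0@[27:27]
pos 28 'b': at 7 (via fail)
pos 29 'a': at 8  ** P2@[28:29]
pos 30 'b': at 7 (via fail)
pos 31 'b': at 7 (via fail)
pos 32 'd': at 1 (via fail)  ** P0@[32:32]
pos 33 'c': at 9
pos 34 'a': at 10  ** P3@[32:34],P4@[33:34]
pos 35 'd': at 3 (via fail)  ** P0@[35:35]
pos 36 'c': at 9 (via fail)
pos 37 'b': at 7 (via fail)
pos 38 'a': at 8  ** P2@[37:38]
pos 39 'c': at 11 (via fail)
pos 40 'c': at 11 (via fail)
pos 41 'c': at 11 (via fail)
pos 42 'd': at 1 (via fail)  ** P0@[42:42]
pos 43 'c': at 9
pos 44 'a': at 10  ** P3@[42:44],P4@[43:44]
pos 45 'a': at 2 (via fail)
pos 46 'b': at 7 (via fail)
pos 47 'a': at 8  ** P2@[46:47]
pos 48 'a': at 2 (via fail)
pos 49 'a': at 2 (via fail)
pos 50 'd': at 3  ** P0@[50:50]
pos 51 'd': at 4  ** P0@[51:51]
pos 52 'b': at 7 (via fail)
pos 53 'c': at 11 (via fail)
pos 54 'b': at 7 (via fail)
pos 55 'a': at 8  ** P2@[54:55]
pos 56 'd': at 3 (via fail)  ** P0@[56:56]
pos 57 'd': at 4  ** P0@[57:57]
pos 58 'c': at 5
pos 59 'c': at 6  ** P1@[55:59]
pos 60 'a': at 12 (via fail)  ** P4@[59:60]
pos 61 'd': at 3 (via fail)  ** P0@[61:61]
pos 62 'd': at 4  ** P0@[62:62]
pos 63 'c': at 5
pos 64 'c': at 6  ** P1@[60:64]
pos 65 'c': at 11 (via fail)
pos 66 'a': at 12  ** P4@[65:66]

All matches (sorted): [[3,4],[5,0],[7,0],[9,3],[9,4],[12,4],[15,2],[18,0],[19,0],[21,1],[22,4],[23,0],[24,0],[26,1],[27,0],[29,2],[32,0],[34,3],[34,4],[35,0],[38,2],[42,0],[44,3],[44,4],[47,2],[50,0],[51,0],[55,2],[56,0],[57,0],[59,1],[60,4],[61,0],[62,0],[64,1],[66,4]]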